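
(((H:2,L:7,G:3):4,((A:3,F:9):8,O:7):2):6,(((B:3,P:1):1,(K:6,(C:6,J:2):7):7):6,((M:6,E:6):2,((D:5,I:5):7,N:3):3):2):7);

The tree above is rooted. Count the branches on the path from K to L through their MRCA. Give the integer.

The MRCA of K and L is the root of the tree.
From K up to that node: 4 branches. From L up to the same node: 3 branches. Total: 4 + 3 = 7.

7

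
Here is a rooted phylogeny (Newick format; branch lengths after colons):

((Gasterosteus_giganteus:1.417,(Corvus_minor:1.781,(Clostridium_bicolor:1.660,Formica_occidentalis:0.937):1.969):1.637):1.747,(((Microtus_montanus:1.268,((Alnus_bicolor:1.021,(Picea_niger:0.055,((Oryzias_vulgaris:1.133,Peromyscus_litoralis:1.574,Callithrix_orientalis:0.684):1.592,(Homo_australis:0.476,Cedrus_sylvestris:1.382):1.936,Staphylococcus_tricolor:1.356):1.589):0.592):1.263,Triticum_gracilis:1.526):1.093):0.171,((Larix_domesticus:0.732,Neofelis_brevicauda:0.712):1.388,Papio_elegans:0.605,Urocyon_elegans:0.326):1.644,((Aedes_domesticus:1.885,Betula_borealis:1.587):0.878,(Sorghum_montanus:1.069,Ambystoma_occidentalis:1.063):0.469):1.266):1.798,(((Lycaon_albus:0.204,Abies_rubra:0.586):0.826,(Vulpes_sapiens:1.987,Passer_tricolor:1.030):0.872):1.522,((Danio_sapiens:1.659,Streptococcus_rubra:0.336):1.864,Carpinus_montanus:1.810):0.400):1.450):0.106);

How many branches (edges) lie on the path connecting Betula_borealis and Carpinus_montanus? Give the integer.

7

The MRCA of Betula_borealis and Carpinus_montanus is the node subtending (((Microtus_montanus,((Alnus_bicolor,(Picea_niger,((Oryzias_vulgaris,Peromyscus_litoralis,Callithrix_orientalis),(Homo_australis,Cedrus_sylvestris),Staphylococcus_tricolor))),Triticum_gracilis)),((Larix_domesticus,Neofelis_brevicauda),Papio_elegans,Urocyon_elegans),((Aedes_domesticus,Betula_borealis),(Sorghum_montanus,Ambystoma_occidentalis))),(((Lycaon_albus,Abies_rubra),(Vulpes_sapiens,Passer_tricolor)),((Danio_sapiens,Streptococcus_rubra),Carpinus_montanus))).
From Betula_borealis up to that node: 4 branches. From Carpinus_montanus up to the same node: 3 branches. Total: 4 + 3 = 7.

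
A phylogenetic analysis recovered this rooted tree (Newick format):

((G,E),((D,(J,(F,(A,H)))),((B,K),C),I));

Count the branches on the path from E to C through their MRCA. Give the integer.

5

The MRCA of E and C is the root of the tree.
From E up to that node: 2 branches. From C up to the same node: 3 branches. Total: 2 + 3 = 5.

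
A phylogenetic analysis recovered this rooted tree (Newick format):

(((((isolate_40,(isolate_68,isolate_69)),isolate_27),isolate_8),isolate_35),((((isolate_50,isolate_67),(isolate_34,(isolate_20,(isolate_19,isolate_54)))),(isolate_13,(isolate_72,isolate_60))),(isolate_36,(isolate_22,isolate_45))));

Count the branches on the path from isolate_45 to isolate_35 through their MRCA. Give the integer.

The MRCA of isolate_45 and isolate_35 is the root of the tree.
From isolate_45 up to that node: 4 branches. From isolate_35 up to the same node: 2 branches. Total: 4 + 2 = 6.

6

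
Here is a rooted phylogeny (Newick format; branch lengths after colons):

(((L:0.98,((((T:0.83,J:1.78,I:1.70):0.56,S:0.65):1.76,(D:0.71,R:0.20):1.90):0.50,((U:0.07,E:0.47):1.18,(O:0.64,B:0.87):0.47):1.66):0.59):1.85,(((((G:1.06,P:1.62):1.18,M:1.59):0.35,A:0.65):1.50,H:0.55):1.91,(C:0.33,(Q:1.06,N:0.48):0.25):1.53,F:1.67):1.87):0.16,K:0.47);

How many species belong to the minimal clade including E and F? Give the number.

The MRCA of E and F is the node subtending ((L,((((T,J,I),S),(D,R)),((U,E),(O,B)))),(((((G,P),M),A),H),(C,(Q,N)),F)).
That clade contains 20 terminal taxa: A, B, C, D, E, F, G, H, I, J, L, M, N, O, P, Q, R, S, T, U.

20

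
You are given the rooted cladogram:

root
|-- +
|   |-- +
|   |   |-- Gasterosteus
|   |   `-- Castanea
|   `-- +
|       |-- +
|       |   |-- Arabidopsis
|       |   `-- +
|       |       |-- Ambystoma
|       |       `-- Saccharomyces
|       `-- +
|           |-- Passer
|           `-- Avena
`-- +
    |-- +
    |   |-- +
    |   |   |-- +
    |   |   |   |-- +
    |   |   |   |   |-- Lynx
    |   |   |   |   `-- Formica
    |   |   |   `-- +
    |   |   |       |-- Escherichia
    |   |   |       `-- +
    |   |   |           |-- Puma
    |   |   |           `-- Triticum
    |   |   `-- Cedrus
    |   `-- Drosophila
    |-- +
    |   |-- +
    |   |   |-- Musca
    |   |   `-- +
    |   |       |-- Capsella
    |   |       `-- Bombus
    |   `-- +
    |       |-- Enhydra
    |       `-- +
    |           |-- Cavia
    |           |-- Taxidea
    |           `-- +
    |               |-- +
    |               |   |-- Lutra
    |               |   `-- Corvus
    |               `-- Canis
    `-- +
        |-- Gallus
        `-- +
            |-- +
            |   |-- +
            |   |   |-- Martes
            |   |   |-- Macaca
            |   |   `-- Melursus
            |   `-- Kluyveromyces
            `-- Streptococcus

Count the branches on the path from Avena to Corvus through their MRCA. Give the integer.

The MRCA of Avena and Corvus is the root of the tree.
From Avena up to that node: 4 branches. From Corvus up to the same node: 7 branches. Total: 4 + 7 = 11.

11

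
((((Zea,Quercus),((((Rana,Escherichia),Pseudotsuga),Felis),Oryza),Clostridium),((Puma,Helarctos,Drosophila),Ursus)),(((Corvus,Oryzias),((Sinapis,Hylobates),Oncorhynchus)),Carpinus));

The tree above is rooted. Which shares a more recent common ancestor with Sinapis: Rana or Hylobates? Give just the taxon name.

Hylobates

The MRCA of Sinapis and Hylobates subtends (Sinapis,Hylobates) (2 taxa).
The MRCA of Sinapis and Rana is the root, subtending the entire tree (18 taxa).
The first is nested inside the second, so Sinapis shares a more recent common ancestor with Hylobates.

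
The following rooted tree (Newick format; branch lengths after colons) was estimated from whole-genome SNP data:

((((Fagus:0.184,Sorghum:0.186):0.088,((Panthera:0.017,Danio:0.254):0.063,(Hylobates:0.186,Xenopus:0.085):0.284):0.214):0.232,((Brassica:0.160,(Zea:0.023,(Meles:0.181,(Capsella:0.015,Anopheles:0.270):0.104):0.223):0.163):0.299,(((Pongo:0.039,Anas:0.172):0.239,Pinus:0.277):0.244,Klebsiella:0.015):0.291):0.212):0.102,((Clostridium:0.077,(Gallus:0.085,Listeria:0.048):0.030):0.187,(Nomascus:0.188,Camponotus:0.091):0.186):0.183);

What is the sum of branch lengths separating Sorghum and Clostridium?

1.055

The path runs Sorghum → … → MRCA → … → Clostridium; the MRCA is the root of the tree.
Branch lengths along that path: 0.186 + 0.088 + 0.232 + 0.102 + 0.183 + 0.187 + 0.077 = 1.055.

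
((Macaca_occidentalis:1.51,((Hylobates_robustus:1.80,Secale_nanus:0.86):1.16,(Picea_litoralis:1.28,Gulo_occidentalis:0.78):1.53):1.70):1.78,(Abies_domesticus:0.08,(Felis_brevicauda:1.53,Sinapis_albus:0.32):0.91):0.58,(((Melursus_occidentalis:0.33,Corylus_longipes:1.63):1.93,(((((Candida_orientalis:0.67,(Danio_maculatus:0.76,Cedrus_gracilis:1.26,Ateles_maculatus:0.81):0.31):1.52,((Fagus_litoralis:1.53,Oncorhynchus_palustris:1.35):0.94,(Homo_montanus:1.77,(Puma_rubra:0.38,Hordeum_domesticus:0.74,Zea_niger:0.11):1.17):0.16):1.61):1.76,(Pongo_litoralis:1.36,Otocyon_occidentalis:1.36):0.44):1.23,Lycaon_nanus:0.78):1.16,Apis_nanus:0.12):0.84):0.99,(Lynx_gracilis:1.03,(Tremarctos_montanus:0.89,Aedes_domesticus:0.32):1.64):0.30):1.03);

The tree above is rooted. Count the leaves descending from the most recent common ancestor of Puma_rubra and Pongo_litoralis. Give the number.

The MRCA of Puma_rubra and Pongo_litoralis is the node subtending (((Candida_orientalis,(Danio_maculatus,Cedrus_gracilis,Ateles_maculatus)),((Fagus_litoralis,Oncorhynchus_palustris),(Homo_montanus,(Puma_rubra,Hordeum_domesticus,Zea_niger)))),(Pongo_litoralis,Otocyon_occidentalis)).
That clade contains 12 terminal taxa: Ateles_maculatus, Candida_orientalis, Cedrus_gracilis, Danio_maculatus, Fagus_litoralis, Homo_montanus, Hordeum_domesticus, Oncorhynchus_palustris, Otocyon_occidentalis, Pongo_litoralis, Puma_rubra, Zea_niger.

12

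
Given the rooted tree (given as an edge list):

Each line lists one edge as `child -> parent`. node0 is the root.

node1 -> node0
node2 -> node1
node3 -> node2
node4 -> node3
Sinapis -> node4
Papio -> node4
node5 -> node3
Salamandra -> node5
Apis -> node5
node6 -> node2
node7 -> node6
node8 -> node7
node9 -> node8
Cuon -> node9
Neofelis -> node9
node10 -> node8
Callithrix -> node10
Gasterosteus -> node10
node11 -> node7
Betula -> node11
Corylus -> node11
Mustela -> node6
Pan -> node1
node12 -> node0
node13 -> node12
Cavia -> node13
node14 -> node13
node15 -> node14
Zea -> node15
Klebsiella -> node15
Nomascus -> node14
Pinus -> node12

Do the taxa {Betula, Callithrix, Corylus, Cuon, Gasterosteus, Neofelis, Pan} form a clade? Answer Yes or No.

The MRCA of the listed taxa subtends ((((Sinapis,Papio),(Salamandra,Apis)),((((Cuon,Neofelis),(Callithrix,Gasterosteus)),(Betula,Corylus)),Mustela)),Pan).
That clade also contains Apis, Mustela, Papio, Salamandra, Sinapis, which are not in the proposed group, so the group is not monophyletic.

No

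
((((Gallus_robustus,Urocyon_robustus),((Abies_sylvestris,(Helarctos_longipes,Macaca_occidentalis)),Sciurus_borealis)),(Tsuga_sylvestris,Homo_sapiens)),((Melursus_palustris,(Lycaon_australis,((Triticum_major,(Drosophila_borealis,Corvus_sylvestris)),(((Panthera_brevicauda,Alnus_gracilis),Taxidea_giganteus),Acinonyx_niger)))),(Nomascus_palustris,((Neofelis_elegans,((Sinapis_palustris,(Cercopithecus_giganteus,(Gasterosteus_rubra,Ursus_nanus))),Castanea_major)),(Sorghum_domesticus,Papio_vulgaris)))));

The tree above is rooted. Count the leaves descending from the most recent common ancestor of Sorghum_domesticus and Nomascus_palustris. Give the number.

9

The MRCA of Sorghum_domesticus and Nomascus_palustris is the node subtending (Nomascus_palustris,((Neofelis_elegans,((Sinapis_palustris,(Cercopithecus_giganteus,(Gasterosteus_rubra,Ursus_nanus))),Castanea_major)),(Sorghum_domesticus,Papio_vulgaris))).
That clade contains 9 terminal taxa: Castanea_major, Cercopithecus_giganteus, Gasterosteus_rubra, Neofelis_elegans, Nomascus_palustris, Papio_vulgaris, Sinapis_palustris, Sorghum_domesticus, Ursus_nanus.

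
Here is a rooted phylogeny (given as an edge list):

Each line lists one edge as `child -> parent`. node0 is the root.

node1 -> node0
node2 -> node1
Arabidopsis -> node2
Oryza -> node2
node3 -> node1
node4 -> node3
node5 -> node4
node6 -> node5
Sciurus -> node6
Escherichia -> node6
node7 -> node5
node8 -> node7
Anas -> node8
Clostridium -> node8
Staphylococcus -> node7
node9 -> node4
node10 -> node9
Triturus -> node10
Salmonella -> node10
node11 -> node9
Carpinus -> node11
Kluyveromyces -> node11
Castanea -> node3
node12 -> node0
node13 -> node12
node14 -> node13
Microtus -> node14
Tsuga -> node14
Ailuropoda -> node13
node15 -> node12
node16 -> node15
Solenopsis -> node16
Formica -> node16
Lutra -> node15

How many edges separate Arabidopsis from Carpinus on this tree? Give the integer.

7

The MRCA of Arabidopsis and Carpinus is the node subtending ((Arabidopsis,Oryza),((((Sciurus,Escherichia),((Anas,Clostridium),Staphylococcus)),((Triturus,Salmonella),(Carpinus,Kluyveromyces))),Castanea)).
From Arabidopsis up to that node: 2 branches. From Carpinus up to the same node: 5 branches. Total: 2 + 5 = 7.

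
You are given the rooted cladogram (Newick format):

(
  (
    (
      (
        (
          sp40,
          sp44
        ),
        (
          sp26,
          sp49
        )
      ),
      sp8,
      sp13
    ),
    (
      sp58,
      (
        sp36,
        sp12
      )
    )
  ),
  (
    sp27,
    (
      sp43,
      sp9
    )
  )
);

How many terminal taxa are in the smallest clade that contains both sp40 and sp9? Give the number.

12

The MRCA of sp40 and sp9 is the root, so the clade is the entire tree.
That clade contains 12 terminal taxa: sp12, sp13, sp26, sp27, sp36, sp40, sp43, sp44, sp49, sp58, sp8, sp9.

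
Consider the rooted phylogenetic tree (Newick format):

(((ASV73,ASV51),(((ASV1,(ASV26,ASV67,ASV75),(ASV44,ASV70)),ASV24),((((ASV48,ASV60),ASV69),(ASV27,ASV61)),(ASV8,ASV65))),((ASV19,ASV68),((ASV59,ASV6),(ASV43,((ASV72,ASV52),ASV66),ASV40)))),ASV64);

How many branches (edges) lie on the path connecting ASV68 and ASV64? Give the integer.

5

The MRCA of ASV68 and ASV64 is the root of the tree.
From ASV68 up to that node: 4 branches. From ASV64 up to the same node: 1 branch. Total: 4 + 1 = 5.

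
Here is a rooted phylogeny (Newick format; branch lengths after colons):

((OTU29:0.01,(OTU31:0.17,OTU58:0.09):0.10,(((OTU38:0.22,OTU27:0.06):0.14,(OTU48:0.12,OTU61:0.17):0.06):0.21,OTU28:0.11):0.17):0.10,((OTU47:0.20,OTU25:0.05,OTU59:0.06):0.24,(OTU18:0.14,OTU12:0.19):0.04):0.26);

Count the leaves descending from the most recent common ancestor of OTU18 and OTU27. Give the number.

The MRCA of OTU18 and OTU27 is the root, so the clade is the entire tree.
That clade contains 13 terminal taxa: OTU12, OTU18, OTU25, OTU27, OTU28, OTU29, OTU31, OTU38, OTU47, OTU48, OTU58, OTU59, OTU61.

13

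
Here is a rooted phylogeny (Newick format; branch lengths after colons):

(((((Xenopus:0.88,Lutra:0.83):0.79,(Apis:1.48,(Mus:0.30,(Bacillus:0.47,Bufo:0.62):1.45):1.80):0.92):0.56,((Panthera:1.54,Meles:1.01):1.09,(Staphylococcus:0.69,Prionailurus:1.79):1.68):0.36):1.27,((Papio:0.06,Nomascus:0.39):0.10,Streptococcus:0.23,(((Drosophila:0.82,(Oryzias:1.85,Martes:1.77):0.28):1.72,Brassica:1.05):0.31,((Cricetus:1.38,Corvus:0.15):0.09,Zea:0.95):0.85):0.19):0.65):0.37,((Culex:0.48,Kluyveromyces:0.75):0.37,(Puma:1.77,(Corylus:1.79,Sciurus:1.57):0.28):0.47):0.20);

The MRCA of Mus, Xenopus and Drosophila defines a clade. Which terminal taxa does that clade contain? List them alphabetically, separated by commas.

Tracing Mus: it sits inside (Mus,(Bacillus,Bufo)).
Tracing Xenopus: it sits inside (Xenopus,Lutra).
Tracing Drosophila: it sits inside (Drosophila,(Oryzias,Martes)).
The smallest clade enclosing all 3 is ((((Xenopus,Lutra),(Apis,(Mus,(Bacillus,Bufo)))),((Panthera,Meles),(Staphylococcus,Prionailurus))),((Papio,Nomascus),Streptococcus,(((Drosophila,(Oryzias,Martes)),Brassica),((Cricetus,Corvus),Zea)))); the answer is its 20 terminal taxa in alphabetical order.

Apis, Bacillus, Brassica, Bufo, Corvus, Cricetus, Drosophila, Lutra, Martes, Meles, Mus, Nomascus, Oryzias, Panthera, Papio, Prionailurus, Staphylococcus, Streptococcus, Xenopus, Zea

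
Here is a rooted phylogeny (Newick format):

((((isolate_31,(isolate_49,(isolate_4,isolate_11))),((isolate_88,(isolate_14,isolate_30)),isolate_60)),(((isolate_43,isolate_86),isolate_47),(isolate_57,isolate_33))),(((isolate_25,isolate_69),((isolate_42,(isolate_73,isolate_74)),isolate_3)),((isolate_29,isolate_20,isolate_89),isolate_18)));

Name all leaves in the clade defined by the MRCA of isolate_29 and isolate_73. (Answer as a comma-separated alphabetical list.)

Tracing isolate_29: it sits inside (isolate_29,isolate_20,isolate_89).
Tracing isolate_73: it sits inside (isolate_73,isolate_74).
The smallest clade enclosing both is (((isolate_25,isolate_69),((isolate_42,(isolate_73,isolate_74)),isolate_3)),((isolate_29,isolate_20,isolate_89),isolate_18)); the answer is its 10 terminal taxa in alphabetical order.

isolate_18, isolate_20, isolate_25, isolate_29, isolate_3, isolate_42, isolate_69, isolate_73, isolate_74, isolate_89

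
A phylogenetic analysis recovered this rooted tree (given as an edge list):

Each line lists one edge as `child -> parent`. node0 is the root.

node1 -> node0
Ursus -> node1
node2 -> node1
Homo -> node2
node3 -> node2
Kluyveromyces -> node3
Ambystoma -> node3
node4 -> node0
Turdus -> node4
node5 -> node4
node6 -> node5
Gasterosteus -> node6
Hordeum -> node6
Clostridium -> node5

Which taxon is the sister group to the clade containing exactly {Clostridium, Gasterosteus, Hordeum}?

Turdus

The clade containing exactly {Clostridium, Gasterosteus, Hordeum} attaches to the tree at the node subtending (Turdus,((Gasterosteus,Hordeum),Clostridium)).
The other lineage descending from that same node — the sister group — is the single tip Turdus.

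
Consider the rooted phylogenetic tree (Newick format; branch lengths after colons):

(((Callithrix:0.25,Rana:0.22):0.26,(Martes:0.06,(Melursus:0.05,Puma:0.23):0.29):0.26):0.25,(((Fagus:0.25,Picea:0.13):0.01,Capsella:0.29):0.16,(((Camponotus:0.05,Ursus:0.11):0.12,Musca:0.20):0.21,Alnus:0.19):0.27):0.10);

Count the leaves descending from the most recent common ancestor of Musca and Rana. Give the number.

12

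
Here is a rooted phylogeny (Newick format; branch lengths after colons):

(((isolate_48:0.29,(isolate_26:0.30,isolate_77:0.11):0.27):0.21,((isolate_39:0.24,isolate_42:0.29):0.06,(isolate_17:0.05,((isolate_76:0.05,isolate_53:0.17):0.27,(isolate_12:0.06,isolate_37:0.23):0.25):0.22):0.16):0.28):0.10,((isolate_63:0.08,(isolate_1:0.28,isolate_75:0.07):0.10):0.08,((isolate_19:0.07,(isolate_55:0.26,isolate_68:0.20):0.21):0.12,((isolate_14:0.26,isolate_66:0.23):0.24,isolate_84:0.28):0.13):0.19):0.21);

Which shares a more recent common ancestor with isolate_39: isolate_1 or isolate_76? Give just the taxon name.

isolate_76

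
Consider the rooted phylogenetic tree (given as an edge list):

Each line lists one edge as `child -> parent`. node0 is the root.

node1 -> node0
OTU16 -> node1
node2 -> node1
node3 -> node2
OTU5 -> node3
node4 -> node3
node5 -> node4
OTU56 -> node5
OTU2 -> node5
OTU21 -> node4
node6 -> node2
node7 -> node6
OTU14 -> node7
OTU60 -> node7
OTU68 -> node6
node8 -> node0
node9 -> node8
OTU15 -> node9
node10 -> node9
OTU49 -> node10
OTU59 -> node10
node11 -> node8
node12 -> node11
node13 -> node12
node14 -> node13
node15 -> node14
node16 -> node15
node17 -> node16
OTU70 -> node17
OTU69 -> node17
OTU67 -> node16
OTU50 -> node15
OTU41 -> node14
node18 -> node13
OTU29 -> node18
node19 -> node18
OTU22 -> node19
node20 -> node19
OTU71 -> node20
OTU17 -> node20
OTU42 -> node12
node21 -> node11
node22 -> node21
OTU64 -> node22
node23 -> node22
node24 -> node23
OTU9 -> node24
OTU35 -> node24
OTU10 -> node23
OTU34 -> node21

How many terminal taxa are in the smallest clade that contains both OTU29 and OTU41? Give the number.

9

The MRCA of OTU29 and OTU41 is the node subtending (((((OTU70,OTU69),OTU67),OTU50),OTU41),(OTU29,(OTU22,(OTU71,OTU17)))).
That clade contains 9 terminal taxa: OTU17, OTU22, OTU29, OTU41, OTU50, OTU67, OTU69, OTU70, OTU71.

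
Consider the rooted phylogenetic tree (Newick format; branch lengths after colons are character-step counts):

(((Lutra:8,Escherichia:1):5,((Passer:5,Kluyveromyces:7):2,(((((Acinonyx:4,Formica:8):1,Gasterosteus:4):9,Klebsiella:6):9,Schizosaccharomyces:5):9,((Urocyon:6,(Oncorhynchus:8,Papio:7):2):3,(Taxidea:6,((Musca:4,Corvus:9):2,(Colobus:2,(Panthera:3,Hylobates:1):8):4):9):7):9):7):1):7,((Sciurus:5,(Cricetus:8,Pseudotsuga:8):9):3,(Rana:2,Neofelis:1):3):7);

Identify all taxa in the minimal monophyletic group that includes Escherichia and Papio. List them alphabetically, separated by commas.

Acinonyx, Colobus, Corvus, Escherichia, Formica, Gasterosteus, Hylobates, Klebsiella, Kluyveromyces, Lutra, Musca, Oncorhynchus, Panthera, Papio, Passer, Schizosaccharomyces, Taxidea, Urocyon

Tracing Escherichia: it sits inside (Lutra,Escherichia).
Tracing Papio: it sits inside (Oncorhynchus,Papio).
The smallest clade enclosing both is ((Lutra,Escherichia),((Passer,Kluyveromyces),(((((Acinonyx,Formica),Gasterosteus),Klebsiella),Schizosaccharomyces),((Urocyon,(Oncorhynchus,Papio)),(Taxidea,((Musca,Corvus),(Colobus,(Panthera,Hylobates)))))))); the answer is its 18 terminal taxa in alphabetical order.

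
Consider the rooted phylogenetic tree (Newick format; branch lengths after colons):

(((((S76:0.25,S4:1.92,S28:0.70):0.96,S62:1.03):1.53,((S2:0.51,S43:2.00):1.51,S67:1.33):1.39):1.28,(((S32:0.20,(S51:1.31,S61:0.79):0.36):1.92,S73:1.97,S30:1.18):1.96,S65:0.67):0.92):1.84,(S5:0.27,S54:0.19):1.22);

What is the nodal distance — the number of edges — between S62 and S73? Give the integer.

6

The MRCA of S62 and S73 is the node subtending ((((S76,S4,S28),S62),((S2,S43),S67)),(((S32,(S51,S61)),S73,S30),S65)).
From S62 up to that node: 3 branches. From S73 up to the same node: 3 branches. Total: 3 + 3 = 6.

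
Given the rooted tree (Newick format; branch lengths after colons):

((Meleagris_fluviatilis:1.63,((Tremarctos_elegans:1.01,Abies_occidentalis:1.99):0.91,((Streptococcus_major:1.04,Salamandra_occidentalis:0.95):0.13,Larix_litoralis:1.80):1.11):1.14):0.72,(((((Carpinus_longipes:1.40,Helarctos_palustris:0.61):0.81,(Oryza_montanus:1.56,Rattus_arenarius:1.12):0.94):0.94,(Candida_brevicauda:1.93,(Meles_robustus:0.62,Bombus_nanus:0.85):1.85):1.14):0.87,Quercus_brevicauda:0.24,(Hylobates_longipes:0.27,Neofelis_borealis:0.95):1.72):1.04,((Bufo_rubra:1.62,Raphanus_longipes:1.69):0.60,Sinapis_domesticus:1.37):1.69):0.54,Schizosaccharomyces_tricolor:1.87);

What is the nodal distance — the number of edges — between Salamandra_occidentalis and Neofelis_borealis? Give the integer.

9

The MRCA of Salamandra_occidentalis and Neofelis_borealis is the root of the tree.
From Salamandra_occidentalis up to that node: 5 branches. From Neofelis_borealis up to the same node: 4 branches. Total: 5 + 4 = 9.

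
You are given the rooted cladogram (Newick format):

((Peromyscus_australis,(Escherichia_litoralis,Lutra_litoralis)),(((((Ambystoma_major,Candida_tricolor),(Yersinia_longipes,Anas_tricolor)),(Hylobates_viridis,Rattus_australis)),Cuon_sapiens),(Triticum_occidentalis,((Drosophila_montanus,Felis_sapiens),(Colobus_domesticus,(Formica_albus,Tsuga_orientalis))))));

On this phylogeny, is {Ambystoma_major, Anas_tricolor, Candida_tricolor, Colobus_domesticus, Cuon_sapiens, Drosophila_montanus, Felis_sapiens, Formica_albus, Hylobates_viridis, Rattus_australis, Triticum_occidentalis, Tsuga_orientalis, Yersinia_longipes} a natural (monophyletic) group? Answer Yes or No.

Yes

The most recent common ancestor of these taxa subtends (((((Ambystoma_major,Candida_tricolor),(Yersinia_longipes,Anas_tricolor)),(Hylobates_viridis,Rattus_australis)),Cuon_sapiens),(Triticum_occidentalis,((Drosophila_montanus,Felis_sapiens),(Colobus_domesticus,(Formica_albus,Tsuga_orientalis))))).
That clade has exactly 13 tips — every listed taxon and nothing else — so the group is monophyletic.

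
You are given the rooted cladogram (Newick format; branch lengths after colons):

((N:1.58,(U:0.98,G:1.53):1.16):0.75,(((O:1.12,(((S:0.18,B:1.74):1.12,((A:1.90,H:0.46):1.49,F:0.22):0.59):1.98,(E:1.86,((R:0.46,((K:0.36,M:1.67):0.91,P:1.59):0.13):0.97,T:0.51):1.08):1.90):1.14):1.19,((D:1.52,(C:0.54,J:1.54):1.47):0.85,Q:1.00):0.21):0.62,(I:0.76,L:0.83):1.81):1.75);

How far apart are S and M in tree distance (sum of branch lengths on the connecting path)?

9.94

The path runs S → … → MRCA → … → M; the MRCA is the node subtending (((S,B),((A,H),F)),(E,((R,((K,M),P)),T))).
Branch lengths along that path: 0.18 + 1.12 + 1.98 + 1.90 + 1.08 + 0.97 + 0.13 + 0.91 + 1.67 = 9.94.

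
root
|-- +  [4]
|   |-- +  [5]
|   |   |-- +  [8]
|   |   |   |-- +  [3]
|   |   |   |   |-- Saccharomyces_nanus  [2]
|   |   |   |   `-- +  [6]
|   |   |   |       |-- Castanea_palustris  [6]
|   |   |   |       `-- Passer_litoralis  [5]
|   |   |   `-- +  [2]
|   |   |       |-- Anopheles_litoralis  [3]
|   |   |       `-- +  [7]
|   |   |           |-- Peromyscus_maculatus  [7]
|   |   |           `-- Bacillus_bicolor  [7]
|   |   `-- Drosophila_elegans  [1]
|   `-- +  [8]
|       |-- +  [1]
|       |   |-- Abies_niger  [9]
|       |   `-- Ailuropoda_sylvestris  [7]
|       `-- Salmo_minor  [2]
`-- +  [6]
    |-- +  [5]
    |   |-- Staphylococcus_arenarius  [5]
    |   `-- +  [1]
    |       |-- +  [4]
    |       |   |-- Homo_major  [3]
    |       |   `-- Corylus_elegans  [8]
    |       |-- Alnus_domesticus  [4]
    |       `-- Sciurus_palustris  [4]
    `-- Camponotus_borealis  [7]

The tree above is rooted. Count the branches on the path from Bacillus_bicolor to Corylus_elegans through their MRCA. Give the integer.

The MRCA of Bacillus_bicolor and Corylus_elegans is the root of the tree.
From Bacillus_bicolor up to that node: 6 branches. From Corylus_elegans up to the same node: 5 branches. Total: 6 + 5 = 11.

11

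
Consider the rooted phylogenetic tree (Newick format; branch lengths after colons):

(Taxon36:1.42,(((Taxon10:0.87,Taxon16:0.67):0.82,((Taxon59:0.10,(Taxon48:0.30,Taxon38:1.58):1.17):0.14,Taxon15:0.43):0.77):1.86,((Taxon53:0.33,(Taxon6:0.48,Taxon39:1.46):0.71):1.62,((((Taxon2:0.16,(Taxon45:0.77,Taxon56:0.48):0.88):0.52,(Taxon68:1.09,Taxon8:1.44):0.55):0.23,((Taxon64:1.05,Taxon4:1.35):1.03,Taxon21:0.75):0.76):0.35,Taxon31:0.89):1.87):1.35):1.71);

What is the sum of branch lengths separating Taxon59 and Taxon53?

The path runs Taxon59 → … → MRCA → … → Taxon53; the MRCA is the node subtending (((Taxon10,Taxon16),((Taxon59,(Taxon48,Taxon38)),Taxon15)),((Taxon53,(Taxon6,Taxon39)),((((Taxon2,(Taxon45,Taxon56)),(Taxon68,Taxon8)),((Taxon64,Taxon4),Taxon21)),Taxon31))).
Branch lengths along that path: 0.10 + 0.14 + 0.77 + 1.86 + 1.35 + 1.62 + 0.33 = 6.17.

6.17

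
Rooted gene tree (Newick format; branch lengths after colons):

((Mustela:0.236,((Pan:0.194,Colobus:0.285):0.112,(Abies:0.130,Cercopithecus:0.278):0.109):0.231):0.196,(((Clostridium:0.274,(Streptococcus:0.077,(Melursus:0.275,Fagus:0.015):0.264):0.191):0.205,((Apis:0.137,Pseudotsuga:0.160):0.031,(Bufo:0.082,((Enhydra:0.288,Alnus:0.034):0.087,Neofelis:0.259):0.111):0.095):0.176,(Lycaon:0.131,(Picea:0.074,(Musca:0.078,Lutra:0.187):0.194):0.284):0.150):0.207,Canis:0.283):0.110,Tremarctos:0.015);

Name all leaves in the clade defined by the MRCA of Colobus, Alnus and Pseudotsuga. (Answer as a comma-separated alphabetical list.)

Abies, Alnus, Apis, Bufo, Canis, Cercopithecus, Clostridium, Colobus, Enhydra, Fagus, Lutra, Lycaon, Melursus, Musca, Mustela, Neofelis, Pan, Picea, Pseudotsuga, Streptococcus, Tremarctos

Tracing Colobus: it sits inside (Pan,Colobus).
Tracing Alnus: it sits inside (Enhydra,Alnus).
Tracing Pseudotsuga: it sits inside (Apis,Pseudotsuga).
The smallest clade enclosing all 3 is the whole tree (their MRCA is the root), so the answer is all 21 tips in alphabetical order.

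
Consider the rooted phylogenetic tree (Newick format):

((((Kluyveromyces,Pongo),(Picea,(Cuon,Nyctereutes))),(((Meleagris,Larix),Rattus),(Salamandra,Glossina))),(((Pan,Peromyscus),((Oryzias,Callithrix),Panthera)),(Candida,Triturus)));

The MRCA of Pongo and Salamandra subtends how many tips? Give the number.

10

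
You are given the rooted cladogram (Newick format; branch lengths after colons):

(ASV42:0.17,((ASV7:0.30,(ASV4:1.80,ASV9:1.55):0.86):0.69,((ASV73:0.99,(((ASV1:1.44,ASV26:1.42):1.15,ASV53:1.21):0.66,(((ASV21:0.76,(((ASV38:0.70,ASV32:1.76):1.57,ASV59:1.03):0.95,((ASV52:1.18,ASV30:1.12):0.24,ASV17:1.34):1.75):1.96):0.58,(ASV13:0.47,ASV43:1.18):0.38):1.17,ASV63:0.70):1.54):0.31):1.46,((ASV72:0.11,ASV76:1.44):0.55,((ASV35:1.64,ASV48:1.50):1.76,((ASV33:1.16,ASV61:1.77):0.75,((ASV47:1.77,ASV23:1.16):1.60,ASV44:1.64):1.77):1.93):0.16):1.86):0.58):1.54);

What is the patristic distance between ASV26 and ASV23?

13.48

The path runs ASV26 → … → MRCA → … → ASV23; the MRCA is the node subtending ((ASV73,(((ASV1,ASV26),ASV53),(((ASV21,(((ASV38,ASV32),ASV59),((ASV52,ASV30),ASV17))),(ASV13,ASV43)),ASV63))),((ASV72,ASV76),((ASV35,ASV48),((ASV33,ASV61),((ASV47,ASV23),ASV44))))).
Branch lengths along that path: 1.42 + 1.15 + 0.66 + 0.31 + 1.46 + 1.86 + 0.16 + 1.93 + 1.77 + 1.60 + 1.16 = 13.48.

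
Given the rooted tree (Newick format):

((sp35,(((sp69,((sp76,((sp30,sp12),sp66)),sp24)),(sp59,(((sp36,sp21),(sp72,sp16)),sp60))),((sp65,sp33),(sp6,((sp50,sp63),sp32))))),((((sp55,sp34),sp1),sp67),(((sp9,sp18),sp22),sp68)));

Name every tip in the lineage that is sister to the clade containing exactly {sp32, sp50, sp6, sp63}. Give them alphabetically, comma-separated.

sp33, sp65

The clade containing exactly {sp32, sp50, sp6, sp63} attaches to the tree at the node subtending ((sp65,sp33),(sp6,((sp50,sp63),sp32))).
The other lineage descending from that same node — the sister group — is (sp65,sp33); its 2 tips in alphabetical order are the answer.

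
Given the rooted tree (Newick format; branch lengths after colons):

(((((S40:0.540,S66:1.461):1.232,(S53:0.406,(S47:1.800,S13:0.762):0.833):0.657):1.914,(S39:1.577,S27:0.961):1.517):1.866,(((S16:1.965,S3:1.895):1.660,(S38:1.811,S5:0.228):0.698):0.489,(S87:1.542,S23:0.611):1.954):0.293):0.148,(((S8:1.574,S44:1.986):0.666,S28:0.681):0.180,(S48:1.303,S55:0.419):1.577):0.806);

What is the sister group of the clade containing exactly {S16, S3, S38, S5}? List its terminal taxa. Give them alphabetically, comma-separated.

The clade containing exactly {S16, S3, S38, S5} attaches to the tree at the node subtending (((S16,S3),(S38,S5)),(S87,S23)).
The other lineage descending from that same node — the sister group — is (S87,S23); its 2 tips in alphabetical order are the answer.

S23, S87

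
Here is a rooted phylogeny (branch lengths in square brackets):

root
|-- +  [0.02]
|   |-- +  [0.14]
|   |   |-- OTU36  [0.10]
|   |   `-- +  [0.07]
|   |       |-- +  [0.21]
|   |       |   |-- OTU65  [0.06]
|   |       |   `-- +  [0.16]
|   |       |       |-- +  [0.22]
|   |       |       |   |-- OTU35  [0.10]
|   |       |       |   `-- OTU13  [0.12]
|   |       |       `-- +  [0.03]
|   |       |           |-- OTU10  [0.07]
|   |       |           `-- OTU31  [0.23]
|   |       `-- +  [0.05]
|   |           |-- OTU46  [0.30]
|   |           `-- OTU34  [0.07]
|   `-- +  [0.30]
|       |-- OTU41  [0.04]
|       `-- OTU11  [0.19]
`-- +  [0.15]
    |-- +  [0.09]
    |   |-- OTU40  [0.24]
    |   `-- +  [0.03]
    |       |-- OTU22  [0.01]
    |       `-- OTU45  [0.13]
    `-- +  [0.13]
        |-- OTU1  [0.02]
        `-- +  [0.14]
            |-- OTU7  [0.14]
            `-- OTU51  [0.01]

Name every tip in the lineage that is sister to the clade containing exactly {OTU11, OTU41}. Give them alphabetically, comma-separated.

OTU10, OTU13, OTU31, OTU34, OTU35, OTU36, OTU46, OTU65

The clade containing exactly {OTU11, OTU41} attaches to the tree at the node subtending ((OTU36,((OTU65,((OTU35,OTU13),(OTU10,OTU31))),(OTU46,OTU34))),(OTU41,OTU11)).
The other lineage descending from that same node — the sister group — is (OTU36,((OTU65,((OTU35,OTU13),(OTU10,OTU31))),(OTU46,OTU34))); its 8 tips in alphabetical order are the answer.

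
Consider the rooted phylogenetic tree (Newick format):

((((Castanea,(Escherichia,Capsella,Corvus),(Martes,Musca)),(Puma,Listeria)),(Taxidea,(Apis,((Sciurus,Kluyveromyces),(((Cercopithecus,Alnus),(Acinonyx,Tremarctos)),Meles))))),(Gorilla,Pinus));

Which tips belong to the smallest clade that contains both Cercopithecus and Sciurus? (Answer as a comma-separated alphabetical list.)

Tracing Cercopithecus: it sits inside (Cercopithecus,Alnus).
Tracing Sciurus: it sits inside (Sciurus,Kluyveromyces).
The smallest clade enclosing both is ((Sciurus,Kluyveromyces),(((Cercopithecus,Alnus),(Acinonyx,Tremarctos)),Meles)); the answer is its 7 terminal taxa in alphabetical order.

Acinonyx, Alnus, Cercopithecus, Kluyveromyces, Meles, Sciurus, Tremarctos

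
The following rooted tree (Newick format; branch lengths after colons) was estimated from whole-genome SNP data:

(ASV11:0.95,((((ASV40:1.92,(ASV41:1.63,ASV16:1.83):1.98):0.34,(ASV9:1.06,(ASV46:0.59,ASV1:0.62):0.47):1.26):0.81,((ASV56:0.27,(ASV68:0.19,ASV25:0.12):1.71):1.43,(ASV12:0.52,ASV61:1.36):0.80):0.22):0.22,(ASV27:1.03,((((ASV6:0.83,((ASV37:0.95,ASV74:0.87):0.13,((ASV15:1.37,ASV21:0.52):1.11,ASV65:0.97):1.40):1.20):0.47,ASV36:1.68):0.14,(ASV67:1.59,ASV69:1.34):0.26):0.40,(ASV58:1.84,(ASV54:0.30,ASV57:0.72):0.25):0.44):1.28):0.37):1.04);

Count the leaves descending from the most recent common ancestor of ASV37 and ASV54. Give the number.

12

The MRCA of ASV37 and ASV54 is the node subtending ((((ASV6,((ASV37,ASV74),((ASV15,ASV21),ASV65))),ASV36),(ASV67,ASV69)),(ASV58,(ASV54,ASV57))).
That clade contains 12 terminal taxa: ASV15, ASV21, ASV36, ASV37, ASV54, ASV57, ASV58, ASV6, ASV65, ASV67, ASV69, ASV74.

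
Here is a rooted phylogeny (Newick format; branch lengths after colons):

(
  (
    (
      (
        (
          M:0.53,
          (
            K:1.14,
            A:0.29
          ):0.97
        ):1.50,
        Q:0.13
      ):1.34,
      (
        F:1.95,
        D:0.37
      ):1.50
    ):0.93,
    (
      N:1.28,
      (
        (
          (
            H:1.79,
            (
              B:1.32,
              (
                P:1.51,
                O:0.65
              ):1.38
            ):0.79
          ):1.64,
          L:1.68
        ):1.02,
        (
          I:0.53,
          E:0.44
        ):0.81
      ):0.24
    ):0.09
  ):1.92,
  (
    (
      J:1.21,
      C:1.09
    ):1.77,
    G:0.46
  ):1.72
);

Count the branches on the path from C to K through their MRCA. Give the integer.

The MRCA of C and K is the root of the tree.
From C up to that node: 3 branches. From K up to the same node: 6 branches. Total: 3 + 6 = 9.

9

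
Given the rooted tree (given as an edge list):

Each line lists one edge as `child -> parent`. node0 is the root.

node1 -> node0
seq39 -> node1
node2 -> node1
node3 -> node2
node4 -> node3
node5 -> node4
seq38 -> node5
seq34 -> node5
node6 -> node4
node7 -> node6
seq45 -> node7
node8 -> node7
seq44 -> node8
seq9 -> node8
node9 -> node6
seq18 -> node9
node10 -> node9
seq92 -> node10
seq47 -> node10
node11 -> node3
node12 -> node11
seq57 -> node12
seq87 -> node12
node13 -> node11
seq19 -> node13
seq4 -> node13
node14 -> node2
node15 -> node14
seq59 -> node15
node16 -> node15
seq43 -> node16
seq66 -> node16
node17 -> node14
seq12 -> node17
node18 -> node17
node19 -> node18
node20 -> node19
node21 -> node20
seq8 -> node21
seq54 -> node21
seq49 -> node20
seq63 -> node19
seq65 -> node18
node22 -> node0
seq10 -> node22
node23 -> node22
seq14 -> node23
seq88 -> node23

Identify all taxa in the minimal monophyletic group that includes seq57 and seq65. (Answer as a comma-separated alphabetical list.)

seq12, seq18, seq19, seq34, seq38, seq4, seq43, seq44, seq45, seq47, seq49, seq54, seq57, seq59, seq63, seq65, seq66, seq8, seq87, seq9, seq92

Tracing seq57: it sits inside (seq57,seq87).
Tracing seq65: it sits inside ((((seq8,seq54),seq49),seq63),seq65).
The smallest clade enclosing both is ((((seq38,seq34),((seq45,(seq44,seq9)),(seq18,(seq92,seq47)))),((seq57,seq87),(seq19,seq4))),((seq59,(seq43,seq66)),(seq12,((((seq8,seq54),seq49),seq63),seq65)))); the answer is its 21 terminal taxa in alphabetical order.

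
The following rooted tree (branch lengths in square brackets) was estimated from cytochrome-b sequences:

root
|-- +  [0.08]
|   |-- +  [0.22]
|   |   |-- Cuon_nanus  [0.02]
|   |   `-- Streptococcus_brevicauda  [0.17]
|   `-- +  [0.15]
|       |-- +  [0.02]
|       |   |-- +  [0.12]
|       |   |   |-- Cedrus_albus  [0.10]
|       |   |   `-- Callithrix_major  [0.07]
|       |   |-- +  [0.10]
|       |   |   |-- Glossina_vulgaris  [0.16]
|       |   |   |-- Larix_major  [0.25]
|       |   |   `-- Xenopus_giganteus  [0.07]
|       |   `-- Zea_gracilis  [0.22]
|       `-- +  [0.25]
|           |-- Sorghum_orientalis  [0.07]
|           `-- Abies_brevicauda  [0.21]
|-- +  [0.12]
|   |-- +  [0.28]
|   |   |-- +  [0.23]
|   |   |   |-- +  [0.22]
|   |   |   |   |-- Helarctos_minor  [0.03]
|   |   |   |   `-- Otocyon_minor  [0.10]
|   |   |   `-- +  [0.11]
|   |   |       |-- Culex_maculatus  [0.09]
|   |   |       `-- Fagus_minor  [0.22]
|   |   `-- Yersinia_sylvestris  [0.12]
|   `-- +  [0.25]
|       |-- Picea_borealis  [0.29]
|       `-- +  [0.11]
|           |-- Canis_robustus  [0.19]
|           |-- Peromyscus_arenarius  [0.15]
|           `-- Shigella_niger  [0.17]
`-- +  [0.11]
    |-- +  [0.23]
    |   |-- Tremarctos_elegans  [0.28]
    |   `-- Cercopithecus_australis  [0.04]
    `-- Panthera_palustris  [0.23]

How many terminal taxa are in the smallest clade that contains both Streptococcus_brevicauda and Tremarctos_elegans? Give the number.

The MRCA of Streptococcus_brevicauda and Tremarctos_elegans is the root, so the clade is the entire tree.
That clade contains 22 terminal taxa: Abies_brevicauda, Callithrix_major, Canis_robustus, Cedrus_albus, Cercopithecus_australis, Culex_maculatus, Cuon_nanus, Fagus_minor, Glossina_vulgaris, Helarctos_minor, Larix_major, Otocyon_minor, Panthera_palustris, Peromyscus_arenarius, Picea_borealis, Shigella_niger, Sorghum_orientalis, Streptococcus_brevicauda, Tremarctos_elegans, Xenopus_giganteus, Yersinia_sylvestris, Zea_gracilis.

22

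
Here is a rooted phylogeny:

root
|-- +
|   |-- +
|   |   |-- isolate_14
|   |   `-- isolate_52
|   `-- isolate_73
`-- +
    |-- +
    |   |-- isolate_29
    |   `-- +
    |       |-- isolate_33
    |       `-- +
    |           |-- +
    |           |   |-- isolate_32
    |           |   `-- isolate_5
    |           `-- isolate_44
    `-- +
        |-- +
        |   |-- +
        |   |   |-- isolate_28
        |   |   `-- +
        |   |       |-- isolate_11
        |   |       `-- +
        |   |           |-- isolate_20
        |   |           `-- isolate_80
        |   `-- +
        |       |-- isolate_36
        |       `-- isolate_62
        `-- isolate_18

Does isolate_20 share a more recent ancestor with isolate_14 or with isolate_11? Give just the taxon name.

isolate_11

The MRCA of isolate_20 and isolate_11 subtends (isolate_11,(isolate_20,isolate_80)) (3 taxa).
The MRCA of isolate_20 and isolate_14 is the root, subtending the entire tree (15 taxa).
The first is nested inside the second, so isolate_20 shares a more recent common ancestor with isolate_11.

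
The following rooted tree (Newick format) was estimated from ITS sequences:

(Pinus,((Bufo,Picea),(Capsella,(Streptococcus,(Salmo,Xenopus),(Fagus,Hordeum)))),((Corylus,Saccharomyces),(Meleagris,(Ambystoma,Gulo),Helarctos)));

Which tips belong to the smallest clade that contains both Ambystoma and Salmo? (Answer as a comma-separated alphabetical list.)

Tracing Ambystoma: it sits inside (Ambystoma,Gulo).
Tracing Salmo: it sits inside (Salmo,Xenopus).
The smallest clade enclosing both is the whole tree (their MRCA is the root), so the answer is all 15 tips in alphabetical order.

Ambystoma, Bufo, Capsella, Corylus, Fagus, Gulo, Helarctos, Hordeum, Meleagris, Picea, Pinus, Saccharomyces, Salmo, Streptococcus, Xenopus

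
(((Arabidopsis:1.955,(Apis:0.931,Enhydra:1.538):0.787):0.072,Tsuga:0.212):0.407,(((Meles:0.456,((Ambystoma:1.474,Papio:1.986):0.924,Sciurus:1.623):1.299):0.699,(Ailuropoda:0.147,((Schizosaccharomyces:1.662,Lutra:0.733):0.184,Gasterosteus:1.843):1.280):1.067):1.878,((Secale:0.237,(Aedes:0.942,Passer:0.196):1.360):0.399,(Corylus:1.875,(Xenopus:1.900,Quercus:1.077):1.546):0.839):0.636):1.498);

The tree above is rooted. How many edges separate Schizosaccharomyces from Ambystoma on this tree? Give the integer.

8

The MRCA of Schizosaccharomyces and Ambystoma is the node subtending ((Meles,((Ambystoma,Papio),Sciurus)),(Ailuropoda,((Schizosaccharomyces,Lutra),Gasterosteus))).
From Schizosaccharomyces up to that node: 4 branches. From Ambystoma up to the same node: 4 branches. Total: 4 + 4 = 8.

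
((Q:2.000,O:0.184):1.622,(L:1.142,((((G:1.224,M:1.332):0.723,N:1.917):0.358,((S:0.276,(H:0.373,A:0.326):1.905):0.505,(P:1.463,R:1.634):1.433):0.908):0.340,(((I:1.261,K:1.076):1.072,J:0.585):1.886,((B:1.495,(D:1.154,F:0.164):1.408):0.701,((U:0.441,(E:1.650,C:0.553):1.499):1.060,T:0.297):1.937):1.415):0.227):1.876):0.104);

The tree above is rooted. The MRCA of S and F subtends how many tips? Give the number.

The MRCA of S and F is the node subtending ((((G,M),N),((S,(H,A)),(P,R))),(((I,K),J),((B,(D,F)),((U,(E,C)),T)))).
That clade contains 18 terminal taxa: A, B, C, D, E, F, G, H, I, J, K, M, N, P, R, S, T, U.

18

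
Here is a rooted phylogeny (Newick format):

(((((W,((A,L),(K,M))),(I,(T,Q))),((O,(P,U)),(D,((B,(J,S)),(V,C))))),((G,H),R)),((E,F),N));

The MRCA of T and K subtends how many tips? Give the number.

8

The MRCA of T and K is the node subtending ((W,((A,L),(K,M))),(I,(T,Q))).
That clade contains 8 terminal taxa: A, I, K, L, M, Q, T, W.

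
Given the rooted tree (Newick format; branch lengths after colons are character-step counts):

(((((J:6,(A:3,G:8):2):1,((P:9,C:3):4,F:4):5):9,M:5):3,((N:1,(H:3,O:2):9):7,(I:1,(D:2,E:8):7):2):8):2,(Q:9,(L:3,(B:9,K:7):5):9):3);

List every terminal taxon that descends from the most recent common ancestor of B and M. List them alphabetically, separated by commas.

Tracing B: it sits inside (B,K).
Tracing M: it sits inside (((J,(A,G)),((P,C),F)),M).
The smallest clade enclosing both is the whole tree (their MRCA is the root), so the answer is all 17 tips in alphabetical order.

A, B, C, D, E, F, G, H, I, J, K, L, M, N, O, P, Q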